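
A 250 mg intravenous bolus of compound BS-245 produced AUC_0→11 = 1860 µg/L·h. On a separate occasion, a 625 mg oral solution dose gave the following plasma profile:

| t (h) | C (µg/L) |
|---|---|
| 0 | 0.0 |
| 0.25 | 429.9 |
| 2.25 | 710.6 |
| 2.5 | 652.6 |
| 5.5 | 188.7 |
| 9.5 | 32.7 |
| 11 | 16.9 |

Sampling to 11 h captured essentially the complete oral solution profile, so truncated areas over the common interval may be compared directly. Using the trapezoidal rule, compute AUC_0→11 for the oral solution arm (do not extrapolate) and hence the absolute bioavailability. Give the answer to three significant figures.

F = 0.668

Trapezoidal AUC_0→11 (oral solution):
  [0→0.25]: (0.0+429.9)/2 × 0.25 = 53.7375
  [0.25→2.25]: (429.9+710.6)/2 × 2 = 1140.5
  [2.25→2.5]: (710.6+652.6)/2 × 0.25 = 170.4
  [2.5→5.5]: (652.6+188.7)/2 × 3 = 1261.95
  [5.5→9.5]: (188.7+32.7)/2 × 4 = 442.8
  [9.5→11]: (32.7+16.9)/2 × 1.5 = 37.2
  Sum = 3106.5875 µg/L·h
F = (AUC_ev/D_ev)/(AUC_iv/D_iv) = (3106.5875/625)/(1860/250) = 4.97054/7.44 = 0.6681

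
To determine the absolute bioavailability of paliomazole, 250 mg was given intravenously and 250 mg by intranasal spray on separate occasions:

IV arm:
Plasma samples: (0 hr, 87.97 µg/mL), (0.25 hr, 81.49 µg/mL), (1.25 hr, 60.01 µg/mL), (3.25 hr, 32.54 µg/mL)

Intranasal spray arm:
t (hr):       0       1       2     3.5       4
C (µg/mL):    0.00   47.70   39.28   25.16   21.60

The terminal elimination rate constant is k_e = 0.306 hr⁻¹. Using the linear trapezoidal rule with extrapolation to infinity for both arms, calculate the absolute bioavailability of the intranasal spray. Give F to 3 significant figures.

Trapezoidal AUC_0→3.25 (IV):
  [0→0.25]: (87.97+81.49)/2 × 0.25 = 21.1825
  [0.25→1.25]: (81.49+60.01)/2 × 1 = 70.75
  [1.25→3.25]: (60.01+32.54)/2 × 2 = 92.55
  Sum = 184.4825 µg/mL·hr
IV tail: 32.54/0.306 = 106.340; AUC_iv,0→∞ = 184.4825 + 106.340 = 290.8225 µg/mL·hr
Trapezoidal AUC_0→4 (intranasal spray):
  [0→1]: (0.00+47.70)/2 × 1 = 23.85
  [1→2]: (47.70+39.28)/2 × 1 = 43.49
  [2→3.5]: (39.28+25.16)/2 × 1.5 = 48.33
  [3.5→4]: (25.16+21.60)/2 × 0.5 = 11.69
  Sum = 127.36 µg/mL·hr
intranasal spray tail: 21.60/0.306 = 70.588; AUC_ev,0→∞ = 127.36 + 70.588 = 197.948 µg/mL·hr
F = (AUC_ev/D_ev)/(AUC_iv/D_iv) = (197.948/250)/(290.8225/250) = 0.791792/1.16329 = 0.6806

F = 0.681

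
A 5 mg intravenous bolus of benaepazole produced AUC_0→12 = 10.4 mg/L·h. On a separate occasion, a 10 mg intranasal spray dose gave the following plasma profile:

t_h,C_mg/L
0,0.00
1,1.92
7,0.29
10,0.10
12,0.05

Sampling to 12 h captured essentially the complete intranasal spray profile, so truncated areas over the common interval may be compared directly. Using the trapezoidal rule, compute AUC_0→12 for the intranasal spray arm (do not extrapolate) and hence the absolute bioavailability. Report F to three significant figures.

F = 0.400

Trapezoidal AUC_0→12 (intranasal spray):
  [0→1]: (0.00+1.92)/2 × 1 = 0.96
  [1→7]: (1.92+0.29)/2 × 6 = 6.63
  [7→10]: (0.29+0.10)/2 × 3 = 0.585
  [10→12]: (0.10+0.05)/2 × 2 = 0.15
  Sum = 8.325 mg/L·h
F = (AUC_ev/D_ev)/(AUC_iv/D_iv) = (8.325/10)/(10.4/5) = 0.8325/2.08 = 0.4002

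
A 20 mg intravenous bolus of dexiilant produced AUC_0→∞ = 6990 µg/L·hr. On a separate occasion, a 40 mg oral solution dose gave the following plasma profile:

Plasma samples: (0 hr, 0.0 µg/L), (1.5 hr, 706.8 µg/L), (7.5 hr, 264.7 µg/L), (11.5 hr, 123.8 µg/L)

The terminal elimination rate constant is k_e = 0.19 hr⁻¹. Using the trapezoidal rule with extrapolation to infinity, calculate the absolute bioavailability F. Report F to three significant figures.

Trapezoidal AUC_0→11.5 (oral solution):
  [0→1.5]: (0.0+706.8)/2 × 1.5 = 530.1
  [1.5→7.5]: (706.8+264.7)/2 × 6 = 2914.5
  [7.5→11.5]: (264.7+123.8)/2 × 4 = 777.0
  Sum = 4221.6 µg/L·hr
Tail: C_last/k_e = 123.8/0.19 = 651.579
AUC_0→∞ (oral solution) = 4221.6 + 651.579 = 4873.179 µg/L·hr
F = (AUC_ev/D_ev)/(AUC_iv/D_iv) = (4873.179/40)/(6990/20) = 121.829/349.5 = 0.3486

F = 0.349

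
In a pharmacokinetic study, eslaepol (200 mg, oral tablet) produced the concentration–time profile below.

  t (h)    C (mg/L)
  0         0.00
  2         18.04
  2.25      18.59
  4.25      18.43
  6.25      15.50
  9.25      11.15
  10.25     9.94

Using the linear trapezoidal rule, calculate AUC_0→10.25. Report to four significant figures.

Trapezoidal AUC_0→10.25:
  [0→2]: (0.00+18.04)/2 × 2 = 18.04
  [2→2.25]: (18.04+18.59)/2 × 0.25 = 4.57875
  [2.25→4.25]: (18.59+18.43)/2 × 2 = 37.02
  [4.25→6.25]: (18.43+15.50)/2 × 2 = 33.93
  [6.25→9.25]: (15.50+11.15)/2 × 3 = 39.975
  [9.25→10.25]: (11.15+9.94)/2 × 1 = 10.545
  Sum = 144.08875 mg/L·h

AUC = 144.1 mg/L·h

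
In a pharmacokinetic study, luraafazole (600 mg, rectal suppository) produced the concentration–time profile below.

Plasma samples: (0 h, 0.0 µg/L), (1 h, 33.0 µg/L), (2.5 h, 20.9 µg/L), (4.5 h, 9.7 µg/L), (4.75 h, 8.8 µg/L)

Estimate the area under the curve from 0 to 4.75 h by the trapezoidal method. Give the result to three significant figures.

Trapezoidal AUC_0→4.75:
  [0→1]: (0.0+33.0)/2 × 1 = 16.5
  [1→2.5]: (33.0+20.9)/2 × 1.5 = 40.425
  [2.5→4.5]: (20.9+9.7)/2 × 2 = 30.6
  [4.5→4.75]: (9.7+8.8)/2 × 0.25 = 2.3125
  Sum = 89.8375 µg/L·h

AUC = 89.8 µg/L·h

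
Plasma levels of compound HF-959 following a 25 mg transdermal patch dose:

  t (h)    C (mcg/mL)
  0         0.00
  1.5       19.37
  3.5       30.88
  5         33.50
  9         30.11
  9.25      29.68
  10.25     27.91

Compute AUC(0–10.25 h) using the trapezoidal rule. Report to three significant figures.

Trapezoidal AUC_0→10.25:
  [0→1.5]: (0.00+19.37)/2 × 1.5 = 14.5275
  [1.5→3.5]: (19.37+30.88)/2 × 2 = 50.25
  [3.5→5]: (30.88+33.50)/2 × 1.5 = 48.285
  [5→9]: (33.50+30.11)/2 × 4 = 127.22
  [9→9.25]: (30.11+29.68)/2 × 0.25 = 7.47375
  [9.25→10.25]: (29.68+27.91)/2 × 1 = 28.795
  Sum = 276.55125 mcg/mL·h

AUC = 277 mcg/mL·h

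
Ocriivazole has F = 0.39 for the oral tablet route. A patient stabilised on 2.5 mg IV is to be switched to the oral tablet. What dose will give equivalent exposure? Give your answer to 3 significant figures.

D_oral = 6.41 mg

For equal systemic exposure: F × D_ev = D_iv
D_ev = D_iv / F = 2.5 / 0.39 = 6.41026 mg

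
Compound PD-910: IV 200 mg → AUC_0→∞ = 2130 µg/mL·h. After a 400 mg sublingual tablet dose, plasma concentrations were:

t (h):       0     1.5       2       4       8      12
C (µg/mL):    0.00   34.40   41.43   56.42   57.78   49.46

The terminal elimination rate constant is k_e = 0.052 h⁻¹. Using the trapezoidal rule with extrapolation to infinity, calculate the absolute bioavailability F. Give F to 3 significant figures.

Trapezoidal AUC_0→12 (sublingual tablet):
  [0→1.5]: (0.00+34.40)/2 × 1.5 = 25.8
  [1.5→2]: (34.40+41.43)/2 × 0.5 = 18.9575
  [2→4]: (41.43+56.42)/2 × 2 = 97.85
  [4→8]: (56.42+57.78)/2 × 4 = 228.4
  [8→12]: (57.78+49.46)/2 × 4 = 214.48
  Sum = 585.4875 µg/mL·h
Tail: C_last/k_e = 49.46/0.052 = 951.154
AUC_0→∞ (sublingual tablet) = 585.4875 + 951.154 = 1536.6415 µg/mL·h
F = (AUC_ev/D_ev)/(AUC_iv/D_iv) = (1536.6415/400)/(2130/200) = 3.8416/10.65 = 0.3607

F = 0.361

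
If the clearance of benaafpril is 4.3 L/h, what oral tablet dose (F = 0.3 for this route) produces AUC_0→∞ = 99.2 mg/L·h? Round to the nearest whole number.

Dose = 1422 mg

Dose = CL × AUC_0→∞ / F
     = 4.3 × 99.2 / 0.3 = 1421.87 mg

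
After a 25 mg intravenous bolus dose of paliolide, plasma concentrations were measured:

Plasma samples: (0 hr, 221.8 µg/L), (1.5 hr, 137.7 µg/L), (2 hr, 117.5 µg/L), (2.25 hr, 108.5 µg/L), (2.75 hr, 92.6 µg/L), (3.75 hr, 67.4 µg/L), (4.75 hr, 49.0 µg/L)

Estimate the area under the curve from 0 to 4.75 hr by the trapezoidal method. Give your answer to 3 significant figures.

Trapezoidal AUC_0→4.75:
  [0→1.5]: (221.8+137.7)/2 × 1.5 = 269.625
  [1.5→2]: (137.7+117.5)/2 × 0.5 = 63.8
  [2→2.25]: (117.5+108.5)/2 × 0.25 = 28.25
  [2.25→2.75]: (108.5+92.6)/2 × 0.5 = 50.275
  [2.75→3.75]: (92.6+67.4)/2 × 1 = 80.0
  [3.75→4.75]: (67.4+49.0)/2 × 1 = 58.2
  Sum = 550.15 µg/L·hr

AUC = 550 µg/L·hr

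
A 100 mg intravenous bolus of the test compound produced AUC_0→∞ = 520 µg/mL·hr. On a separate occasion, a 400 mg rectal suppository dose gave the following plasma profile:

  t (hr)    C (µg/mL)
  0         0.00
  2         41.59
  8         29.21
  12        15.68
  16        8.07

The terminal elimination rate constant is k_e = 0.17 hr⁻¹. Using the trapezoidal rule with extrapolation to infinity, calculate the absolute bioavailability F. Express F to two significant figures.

F = 0.21

Trapezoidal AUC_0→16 (rectal suppository):
  [0→2]: (0.00+41.59)/2 × 2 = 41.59
  [2→8]: (41.59+29.21)/2 × 6 = 212.4
  [8→12]: (29.21+15.68)/2 × 4 = 89.78
  [12→16]: (15.68+8.07)/2 × 4 = 47.5
  Sum = 391.27 µg/mL·hr
Tail: C_last/k_e = 8.07/0.17 = 47.471
AUC_0→∞ (rectal suppository) = 391.27 + 47.471 = 438.741 µg/mL·hr
F = (AUC_ev/D_ev)/(AUC_iv/D_iv) = (438.741/400)/(520/100) = 1.0968525/5.2 = 0.2109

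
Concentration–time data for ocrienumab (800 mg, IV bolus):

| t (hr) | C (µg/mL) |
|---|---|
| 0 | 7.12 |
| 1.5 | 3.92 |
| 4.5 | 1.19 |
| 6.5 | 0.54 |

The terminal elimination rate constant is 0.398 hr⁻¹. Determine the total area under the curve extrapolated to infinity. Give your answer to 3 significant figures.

Trapezoidal AUC_0→6.5:
  [0→1.5]: (7.12+3.92)/2 × 1.5 = 8.28
  [1.5→4.5]: (3.92+1.19)/2 × 3 = 7.665
  [4.5→6.5]: (1.19+0.54)/2 × 2 = 1.73
  Sum = 17.675 µg/mL·hr
Extrapolated tail: C_last / k_e = 0.54 / 0.398 = 1.357
AUC_0→∞ = 17.675 + 1.357 = 19.032 µg/mL·hr

AUC = 19.0 µg/mL·hr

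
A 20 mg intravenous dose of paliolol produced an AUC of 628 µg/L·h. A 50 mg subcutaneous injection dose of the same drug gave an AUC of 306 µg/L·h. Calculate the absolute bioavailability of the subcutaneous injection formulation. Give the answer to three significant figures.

F = 0.195

F = (AUC_ev / D_ev) / (AUC_iv / D_iv)
  = (306/50) / (628/20)
  = 6.12 / 31.4 = 0.1949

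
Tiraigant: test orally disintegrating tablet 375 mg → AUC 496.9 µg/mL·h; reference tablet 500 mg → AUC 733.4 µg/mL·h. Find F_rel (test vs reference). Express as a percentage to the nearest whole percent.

F_rel = 90%

F_rel = (AUC_test/D_test) / (AUC_ref/D_ref)
      = (496.9/375) / (733.4/500)
      = 1.32507 / 1.4668 = 0.9034 = 90.34%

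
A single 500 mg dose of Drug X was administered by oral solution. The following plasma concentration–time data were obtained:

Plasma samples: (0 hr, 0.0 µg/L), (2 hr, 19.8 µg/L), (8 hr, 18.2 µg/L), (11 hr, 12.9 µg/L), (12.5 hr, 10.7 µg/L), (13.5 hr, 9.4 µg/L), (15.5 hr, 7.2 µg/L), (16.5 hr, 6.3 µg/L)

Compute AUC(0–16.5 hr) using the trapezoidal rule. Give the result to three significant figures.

AUC = 232 µg/L·hr

Trapezoidal AUC_0→16.5:
  [0→2]: (0.0+19.8)/2 × 2 = 19.8
  [2→8]: (19.8+18.2)/2 × 6 = 114.0
  [8→11]: (18.2+12.9)/2 × 3 = 46.65
  [11→12.5]: (12.9+10.7)/2 × 1.5 = 17.7
  [12.5→13.5]: (10.7+9.4)/2 × 1 = 10.05
  [13.5→15.5]: (9.4+7.2)/2 × 2 = 16.6
  [15.5→16.5]: (7.2+6.3)/2 × 1 = 6.75
  Sum = 231.55 µg/L·hr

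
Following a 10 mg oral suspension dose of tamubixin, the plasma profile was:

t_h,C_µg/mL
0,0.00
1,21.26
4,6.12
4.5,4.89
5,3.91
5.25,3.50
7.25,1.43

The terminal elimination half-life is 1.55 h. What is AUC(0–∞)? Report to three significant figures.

AUC = 65.7 µg/mL·h

Trapezoidal AUC_0→7.25:
  [0→1]: (0.00+21.26)/2 × 1 = 10.63
  [1→4]: (21.26+6.12)/2 × 3 = 41.07
  [4→4.5]: (6.12+4.89)/2 × 0.5 = 2.7525
  [4.5→5]: (4.89+3.91)/2 × 0.5 = 2.2
  [5→5.25]: (3.91+3.50)/2 × 0.25 = 0.92625
  [5.25→7.25]: (3.50+1.43)/2 × 2 = 4.93
  Sum = 62.50875 µg/mL·h
k_e = ln2 / t½ = 0.693147 / 1.55 = 0.4472 h^-1
Extrapolated tail: C_last / k_e = 1.43 / 0.4472 = 3.198
AUC_0→∞ = 62.50875 + 3.198 = 65.70675 µg/mL·h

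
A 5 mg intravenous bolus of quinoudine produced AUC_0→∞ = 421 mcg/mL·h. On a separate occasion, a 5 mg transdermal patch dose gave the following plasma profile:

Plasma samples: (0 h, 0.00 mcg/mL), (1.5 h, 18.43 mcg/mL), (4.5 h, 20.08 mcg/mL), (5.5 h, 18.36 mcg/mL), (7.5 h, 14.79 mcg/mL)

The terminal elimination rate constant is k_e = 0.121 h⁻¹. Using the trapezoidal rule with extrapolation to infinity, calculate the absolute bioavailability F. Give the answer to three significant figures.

Trapezoidal AUC_0→7.5 (transdermal patch):
  [0→1.5]: (0.00+18.43)/2 × 1.5 = 13.8225
  [1.5→4.5]: (18.43+20.08)/2 × 3 = 57.765
  [4.5→5.5]: (20.08+18.36)/2 × 1 = 19.22
  [5.5→7.5]: (18.36+14.79)/2 × 2 = 33.15
  Sum = 123.9575 mcg/mL·h
Tail: C_last/k_e = 14.79/0.121 = 122.231
AUC_0→∞ (transdermal patch) = 123.9575 + 122.231 = 246.1885 mcg/mL·h
F = (AUC_ev/D_ev)/(AUC_iv/D_iv) = (246.1885/5)/(421/5) = 49.2377/84.2 = 0.5848

F = 0.585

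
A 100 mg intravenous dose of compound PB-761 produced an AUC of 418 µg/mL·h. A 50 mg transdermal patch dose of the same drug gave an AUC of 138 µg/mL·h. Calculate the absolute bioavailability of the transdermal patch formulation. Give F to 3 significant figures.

F = (AUC_ev / D_ev) / (AUC_iv / D_iv)
  = (138/50) / (418/100)
  = 2.76 / 4.18 = 0.6603

F = 0.660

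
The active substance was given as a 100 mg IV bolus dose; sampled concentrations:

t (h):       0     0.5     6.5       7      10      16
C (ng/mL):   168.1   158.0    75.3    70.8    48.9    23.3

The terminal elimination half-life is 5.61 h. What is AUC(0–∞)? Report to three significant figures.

AUC = 1400 ng/mL·h

Trapezoidal AUC_0→16:
  [0→0.5]: (168.1+158.0)/2 × 0.5 = 81.525
  [0.5→6.5]: (158.0+75.3)/2 × 6 = 699.9
  [6.5→7]: (75.3+70.8)/2 × 0.5 = 36.525
  [7→10]: (70.8+48.9)/2 × 3 = 179.55
  [10→16]: (48.9+23.3)/2 × 6 = 216.6
  Sum = 1214.1 ng/mL·h
k_e = ln2 / t½ = 0.693147 / 5.61 = 0.1236 h^-1
Extrapolated tail: C_last / k_e = 23.3 / 0.1236 = 188.511
AUC_0→∞ = 1214.1 + 188.511 = 1402.611 ng/mL·h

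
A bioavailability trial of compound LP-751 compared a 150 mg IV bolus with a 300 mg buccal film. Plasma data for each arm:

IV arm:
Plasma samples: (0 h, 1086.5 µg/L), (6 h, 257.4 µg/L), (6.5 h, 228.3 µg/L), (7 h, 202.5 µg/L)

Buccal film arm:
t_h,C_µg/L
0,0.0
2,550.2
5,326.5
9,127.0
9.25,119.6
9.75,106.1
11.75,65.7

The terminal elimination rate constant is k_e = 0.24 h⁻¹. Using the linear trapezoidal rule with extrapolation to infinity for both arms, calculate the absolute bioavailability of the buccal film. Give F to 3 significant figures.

F = 0.324

Trapezoidal AUC_0→7 (IV):
  [0→6]: (1086.5+257.4)/2 × 6 = 4031.7
  [6→6.5]: (257.4+228.3)/2 × 0.5 = 121.425
  [6.5→7]: (228.3+202.5)/2 × 0.5 = 107.7
  Sum = 4260.825 µg/L·h
IV tail: 202.5/0.24 = 843.750; AUC_iv,0→∞ = 4260.825 + 843.750 = 5104.575 µg/L·h
Trapezoidal AUC_0→11.75 (buccal film):
  [0→2]: (0.0+550.2)/2 × 2 = 550.2
  [2→5]: (550.2+326.5)/2 × 3 = 1315.05
  [5→9]: (326.5+127.0)/2 × 4 = 907.0
  [9→9.25]: (127.0+119.6)/2 × 0.25 = 30.825
  [9.25→9.75]: (119.6+106.1)/2 × 0.5 = 56.425
  [9.75→11.75]: (106.1+65.7)/2 × 2 = 171.8
  Sum = 3031.3 µg/L·h
buccal film tail: 65.7/0.24 = 273.750; AUC_ev,0→∞ = 3031.3 + 273.750 = 3305.05 µg/L·h
F = (AUC_ev/D_ev)/(AUC_iv/D_iv) = (3305.05/300)/(5104.575/150) = 11.0168/34.0305 = 0.3237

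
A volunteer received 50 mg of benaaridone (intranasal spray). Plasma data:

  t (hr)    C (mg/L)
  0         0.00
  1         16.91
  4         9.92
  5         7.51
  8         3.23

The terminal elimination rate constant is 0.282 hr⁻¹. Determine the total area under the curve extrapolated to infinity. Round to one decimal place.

AUC = 85.0 mg/L·hr

Trapezoidal AUC_0→8:
  [0→1]: (0.00+16.91)/2 × 1 = 8.455
  [1→4]: (16.91+9.92)/2 × 3 = 40.245
  [4→5]: (9.92+7.51)/2 × 1 = 8.715
  [5→8]: (7.51+3.23)/2 × 3 = 16.11
  Sum = 73.525 mg/L·hr
Extrapolated tail: C_last / k_e = 3.23 / 0.282 = 11.454
AUC_0→∞ = 73.525 + 11.454 = 84.979 mg/L·hr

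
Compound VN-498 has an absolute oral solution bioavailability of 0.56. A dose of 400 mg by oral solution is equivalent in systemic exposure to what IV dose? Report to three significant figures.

Systemic exposure from an extravascular dose = F × D_ev, so the equivalent IV dose is F × D_ev.
D_iv = F × D_ev = 0.56 × 400 = 224 mg

D_iv = 224 mg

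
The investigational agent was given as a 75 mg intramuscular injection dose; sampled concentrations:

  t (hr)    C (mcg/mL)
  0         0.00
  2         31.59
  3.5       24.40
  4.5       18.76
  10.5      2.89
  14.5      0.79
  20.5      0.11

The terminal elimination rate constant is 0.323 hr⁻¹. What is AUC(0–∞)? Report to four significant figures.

AUC = 170.5 mcg/mL·hr

Trapezoidal AUC_0→20.5:
  [0→2]: (0.00+31.59)/2 × 2 = 31.59
  [2→3.5]: (31.59+24.40)/2 × 1.5 = 41.9925
  [3.5→4.5]: (24.40+18.76)/2 × 1 = 21.58
  [4.5→10.5]: (18.76+2.89)/2 × 6 = 64.95
  [10.5→14.5]: (2.89+0.79)/2 × 4 = 7.36
  [14.5→20.5]: (0.79+0.11)/2 × 6 = 2.7
  Sum = 170.1725 mcg/mL·hr
Extrapolated tail: C_last / k_e = 0.11 / 0.323 = 0.341
AUC_0→∞ = 170.1725 + 0.341 = 170.5135 mcg/mL·hr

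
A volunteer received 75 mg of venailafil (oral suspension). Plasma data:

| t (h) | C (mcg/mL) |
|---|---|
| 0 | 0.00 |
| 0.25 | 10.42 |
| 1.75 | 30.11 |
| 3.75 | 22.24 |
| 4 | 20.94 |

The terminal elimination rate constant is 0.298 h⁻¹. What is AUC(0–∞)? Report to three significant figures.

AUC = 160 mcg/mL·h

Trapezoidal AUC_0→4:
  [0→0.25]: (0.00+10.42)/2 × 0.25 = 1.3025
  [0.25→1.75]: (10.42+30.11)/2 × 1.5 = 30.3975
  [1.75→3.75]: (30.11+22.24)/2 × 2 = 52.35
  [3.75→4]: (22.24+20.94)/2 × 0.25 = 5.3975
  Sum = 89.4475 mcg/mL·h
Extrapolated tail: C_last / k_e = 20.94 / 0.298 = 70.268
AUC_0→∞ = 89.4475 + 70.268 = 159.7155 mcg/mL·h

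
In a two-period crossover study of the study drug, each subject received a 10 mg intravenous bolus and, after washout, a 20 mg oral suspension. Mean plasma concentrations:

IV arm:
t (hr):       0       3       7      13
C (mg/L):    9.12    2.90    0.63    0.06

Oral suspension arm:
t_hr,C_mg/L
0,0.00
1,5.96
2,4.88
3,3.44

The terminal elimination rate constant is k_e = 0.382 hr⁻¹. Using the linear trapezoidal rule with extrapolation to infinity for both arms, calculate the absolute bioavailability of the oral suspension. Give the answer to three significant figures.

F = 0.395

Trapezoidal AUC_0→13 (IV):
  [0→3]: (9.12+2.90)/2 × 3 = 18.03
  [3→7]: (2.90+0.63)/2 × 4 = 7.06
  [7→13]: (0.63+0.06)/2 × 6 = 2.07
  Sum = 27.16 mg/L·hr
IV tail: 0.06/0.382 = 0.157; AUC_iv,0→∞ = 27.16 + 0.157 = 27.317 mg/L·hr
Trapezoidal AUC_0→3 (oral suspension):
  [0→1]: (0.00+5.96)/2 × 1 = 2.98
  [1→2]: (5.96+4.88)/2 × 1 = 5.42
  [2→3]: (4.88+3.44)/2 × 1 = 4.16
  Sum = 12.56 mg/L·hr
oral suspension tail: 3.44/0.382 = 9.005; AUC_ev,0→∞ = 12.56 + 9.005 = 21.565 mg/L·hr
F = (AUC_ev/D_ev)/(AUC_iv/D_iv) = (21.565/20)/(27.317/10) = 1.07825/2.7317 = 0.3947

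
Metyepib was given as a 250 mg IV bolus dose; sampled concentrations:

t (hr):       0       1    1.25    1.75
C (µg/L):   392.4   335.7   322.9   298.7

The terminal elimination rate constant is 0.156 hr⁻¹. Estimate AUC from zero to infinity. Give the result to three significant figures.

AUC = 2520 µg/L·hr

Trapezoidal AUC_0→1.75:
  [0→1]: (392.4+335.7)/2 × 1 = 364.05
  [1→1.25]: (335.7+322.9)/2 × 0.25 = 82.325
  [1.25→1.75]: (322.9+298.7)/2 × 0.5 = 155.4
  Sum = 601.775 µg/L·hr
Extrapolated tail: C_last / k_e = 298.7 / 0.156 = 1914.744
AUC_0→∞ = 601.775 + 1914.744 = 2516.519 µg/L·hr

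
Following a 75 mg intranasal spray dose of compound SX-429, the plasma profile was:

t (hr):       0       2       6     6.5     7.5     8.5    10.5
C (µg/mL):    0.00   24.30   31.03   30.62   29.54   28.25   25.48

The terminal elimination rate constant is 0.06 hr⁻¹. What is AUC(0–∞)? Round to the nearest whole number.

Trapezoidal AUC_0→10.5:
  [0→2]: (0.00+24.30)/2 × 2 = 24.3
  [2→6]: (24.30+31.03)/2 × 4 = 110.66
  [6→6.5]: (31.03+30.62)/2 × 0.5 = 15.4125
  [6.5→7.5]: (30.62+29.54)/2 × 1 = 30.08
  [7.5→8.5]: (29.54+28.25)/2 × 1 = 28.895
  [8.5→10.5]: (28.25+25.48)/2 × 2 = 53.73
  Sum = 263.0775 µg/mL·hr
Extrapolated tail: C_last / k_e = 25.48 / 0.06 = 424.667
AUC_0→∞ = 263.0775 + 424.667 = 687.7445 µg/mL·hr

AUC = 688 µg/mL·hr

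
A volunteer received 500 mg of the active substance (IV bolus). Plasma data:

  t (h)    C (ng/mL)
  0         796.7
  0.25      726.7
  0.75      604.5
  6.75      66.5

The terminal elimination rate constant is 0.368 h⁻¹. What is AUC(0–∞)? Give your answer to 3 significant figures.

Trapezoidal AUC_0→6.75:
  [0→0.25]: (796.7+726.7)/2 × 0.25 = 190.425
  [0.25→0.75]: (726.7+604.5)/2 × 0.5 = 332.8
  [0.75→6.75]: (604.5+66.5)/2 × 6 = 2013.0
  Sum = 2536.225 ng/mL·h
Extrapolated tail: C_last / k_e = 66.5 / 0.368 = 180.707
AUC_0→∞ = 2536.225 + 180.707 = 2716.932 ng/mL·h

AUC = 2720 ng/mL·h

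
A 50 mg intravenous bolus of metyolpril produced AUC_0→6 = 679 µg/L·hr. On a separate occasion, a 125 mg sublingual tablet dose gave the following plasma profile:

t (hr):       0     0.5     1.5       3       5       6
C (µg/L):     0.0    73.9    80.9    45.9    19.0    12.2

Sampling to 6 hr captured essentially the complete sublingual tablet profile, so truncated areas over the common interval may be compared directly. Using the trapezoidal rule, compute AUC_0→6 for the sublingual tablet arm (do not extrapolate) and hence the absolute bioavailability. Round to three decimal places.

Trapezoidal AUC_0→6 (sublingual tablet):
  [0→0.5]: (0.0+73.9)/2 × 0.5 = 18.475
  [0.5→1.5]: (73.9+80.9)/2 × 1 = 77.4
  [1.5→3]: (80.9+45.9)/2 × 1.5 = 95.1
  [3→5]: (45.9+19.0)/2 × 2 = 64.9
  [5→6]: (19.0+12.2)/2 × 1 = 15.6
  Sum = 271.475 µg/L·hr
F = (AUC_ev/D_ev)/(AUC_iv/D_iv) = (271.475/125)/(679/50) = 2.1718/13.58 = 0.1599

F = 0.160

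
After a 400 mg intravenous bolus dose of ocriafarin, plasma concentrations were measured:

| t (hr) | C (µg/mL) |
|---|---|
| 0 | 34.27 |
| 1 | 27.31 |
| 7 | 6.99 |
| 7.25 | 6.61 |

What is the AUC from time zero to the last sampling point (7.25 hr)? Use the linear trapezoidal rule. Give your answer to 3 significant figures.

Trapezoidal AUC_0→7.25:
  [0→1]: (34.27+27.31)/2 × 1 = 30.79
  [1→7]: (27.31+6.99)/2 × 6 = 102.9
  [7→7.25]: (6.99+6.61)/2 × 0.25 = 1.7
  Sum = 135.39 µg/mL·hr

AUC = 135 µg/mL·hr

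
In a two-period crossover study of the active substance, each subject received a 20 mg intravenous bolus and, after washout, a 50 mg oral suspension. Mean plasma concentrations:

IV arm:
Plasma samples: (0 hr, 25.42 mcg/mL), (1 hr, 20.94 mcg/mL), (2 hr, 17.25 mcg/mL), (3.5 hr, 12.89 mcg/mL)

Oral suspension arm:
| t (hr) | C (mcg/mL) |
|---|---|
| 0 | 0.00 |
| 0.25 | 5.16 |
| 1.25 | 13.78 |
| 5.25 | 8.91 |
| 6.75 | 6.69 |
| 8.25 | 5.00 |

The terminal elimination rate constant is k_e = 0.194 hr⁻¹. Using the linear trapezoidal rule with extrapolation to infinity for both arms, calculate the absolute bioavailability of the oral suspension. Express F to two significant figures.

F = 0.31

Trapezoidal AUC_0→3.5 (IV):
  [0→1]: (25.42+20.94)/2 × 1 = 23.18
  [1→2]: (20.94+17.25)/2 × 1 = 19.095
  [2→3.5]: (17.25+12.89)/2 × 1.5 = 22.605
  Sum = 64.88 mcg/mL·hr
IV tail: 12.89/0.194 = 66.443; AUC_iv,0→∞ = 64.88 + 66.443 = 131.323 mcg/mL·hr
Trapezoidal AUC_0→8.25 (oral suspension):
  [0→0.25]: (0.00+5.16)/2 × 0.25 = 0.645
  [0.25→1.25]: (5.16+13.78)/2 × 1 = 9.47
  [1.25→5.25]: (13.78+8.91)/2 × 4 = 45.38
  [5.25→6.75]: (8.91+6.69)/2 × 1.5 = 11.7
  [6.75→8.25]: (6.69+5.00)/2 × 1.5 = 8.7675
  Sum = 75.9625 mcg/mL·hr
oral suspension tail: 5.00/0.194 = 25.773; AUC_ev,0→∞ = 75.9625 + 25.773 = 101.7355 mcg/mL·hr
F = (AUC_ev/D_ev)/(AUC_iv/D_iv) = (101.7355/50)/(131.323/20) = 2.03471/6.56615 = 0.3099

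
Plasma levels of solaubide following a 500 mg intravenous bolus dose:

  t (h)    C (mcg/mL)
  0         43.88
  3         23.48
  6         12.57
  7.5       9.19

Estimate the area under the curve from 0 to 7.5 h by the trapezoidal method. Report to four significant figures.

AUC = 171.4 mcg/mL·h

Trapezoidal AUC_0→7.5:
  [0→3]: (43.88+23.48)/2 × 3 = 101.04
  [3→6]: (23.48+12.57)/2 × 3 = 54.075
  [6→7.5]: (12.57+9.19)/2 × 1.5 = 16.32
  Sum = 171.435 mcg/mL·h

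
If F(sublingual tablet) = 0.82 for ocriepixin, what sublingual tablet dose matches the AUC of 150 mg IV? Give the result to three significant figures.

D_sublingual = 183 mg

For equal systemic exposure: F × D_ev = D_iv
D_ev = D_iv / F = 150 / 0.82 = 182.927 mg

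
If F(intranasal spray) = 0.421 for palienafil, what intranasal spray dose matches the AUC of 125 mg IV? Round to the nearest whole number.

D_intranasal = 297 mg

For equal systemic exposure: F × D_ev = D_iv
D_ev = D_iv / F = 125 / 0.421 = 296.912 mg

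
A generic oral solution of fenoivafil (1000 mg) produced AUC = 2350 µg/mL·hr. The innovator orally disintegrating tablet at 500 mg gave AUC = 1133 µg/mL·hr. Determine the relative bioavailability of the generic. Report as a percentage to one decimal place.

F_rel = 103.7%

F_rel = (AUC_test/D_test) / (AUC_ref/D_ref)
      = (2350/1000) / (1133/500)
      = 2.35 / 2.266 = 1.0371 = 103.71%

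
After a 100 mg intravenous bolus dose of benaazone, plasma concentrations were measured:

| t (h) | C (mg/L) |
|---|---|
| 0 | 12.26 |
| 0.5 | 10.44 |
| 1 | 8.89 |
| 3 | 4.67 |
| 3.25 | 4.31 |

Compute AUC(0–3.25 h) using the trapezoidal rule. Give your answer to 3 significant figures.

Trapezoidal AUC_0→3.25:
  [0→0.5]: (12.26+10.44)/2 × 0.5 = 5.675
  [0.5→1]: (10.44+8.89)/2 × 0.5 = 4.8325
  [1→3]: (8.89+4.67)/2 × 2 = 13.56
  [3→3.25]: (4.67+4.31)/2 × 0.25 = 1.1225
  Sum = 25.19 mg/L·h

AUC = 25.2 mg/L·h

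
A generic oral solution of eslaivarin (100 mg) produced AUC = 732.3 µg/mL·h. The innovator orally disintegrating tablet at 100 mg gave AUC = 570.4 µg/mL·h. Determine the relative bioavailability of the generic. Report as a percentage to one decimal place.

F_rel = (AUC_test/D_test) / (AUC_ref/D_ref)
      = (732.3/100) / (570.4/100)
      = 7.323 / 5.704 = 1.2838 = 128.38%

F_rel = 128.4%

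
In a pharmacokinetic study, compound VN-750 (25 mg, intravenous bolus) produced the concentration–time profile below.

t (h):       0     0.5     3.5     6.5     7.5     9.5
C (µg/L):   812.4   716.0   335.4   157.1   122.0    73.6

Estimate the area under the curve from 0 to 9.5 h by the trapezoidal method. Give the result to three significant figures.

Trapezoidal AUC_0→9.5:
  [0→0.5]: (812.4+716.0)/2 × 0.5 = 382.1
  [0.5→3.5]: (716.0+335.4)/2 × 3 = 1577.1
  [3.5→6.5]: (335.4+157.1)/2 × 3 = 738.75
  [6.5→7.5]: (157.1+122.0)/2 × 1 = 139.55
  [7.5→9.5]: (122.0+73.6)/2 × 2 = 195.6
  Sum = 3033.1 µg/L·h

AUC = 3030 µg/L·h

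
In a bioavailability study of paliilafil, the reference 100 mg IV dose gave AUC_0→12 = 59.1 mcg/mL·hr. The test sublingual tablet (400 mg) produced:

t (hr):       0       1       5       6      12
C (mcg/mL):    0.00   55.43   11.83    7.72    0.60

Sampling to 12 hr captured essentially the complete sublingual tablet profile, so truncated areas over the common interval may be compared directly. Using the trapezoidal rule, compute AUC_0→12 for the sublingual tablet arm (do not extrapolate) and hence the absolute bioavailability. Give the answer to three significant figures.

Trapezoidal AUC_0→12 (sublingual tablet):
  [0→1]: (0.00+55.43)/2 × 1 = 27.715
  [1→5]: (55.43+11.83)/2 × 4 = 134.52
  [5→6]: (11.83+7.72)/2 × 1 = 9.775
  [6→12]: (7.72+0.60)/2 × 6 = 24.96
  Sum = 196.97 mcg/mL·hr
F = (AUC_ev/D_ev)/(AUC_iv/D_iv) = (196.97/400)/(59.1/100) = 0.492425/0.591 = 0.8332

F = 0.833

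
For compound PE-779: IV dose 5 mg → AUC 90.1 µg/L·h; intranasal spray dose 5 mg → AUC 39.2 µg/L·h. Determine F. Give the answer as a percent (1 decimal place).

F = 43.5%

F = (AUC_ev / D_ev) / (AUC_iv / D_iv)
  = (39.2/5) / (90.1/5)
  = 7.84 / 18.02 = 0.4351
  = 43.51%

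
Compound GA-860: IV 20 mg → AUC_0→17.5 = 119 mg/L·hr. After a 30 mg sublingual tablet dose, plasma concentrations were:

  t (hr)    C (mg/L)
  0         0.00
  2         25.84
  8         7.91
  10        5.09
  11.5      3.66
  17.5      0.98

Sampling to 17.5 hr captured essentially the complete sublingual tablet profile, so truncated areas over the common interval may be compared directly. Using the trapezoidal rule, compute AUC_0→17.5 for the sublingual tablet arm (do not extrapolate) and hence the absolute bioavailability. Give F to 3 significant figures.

F = 0.900

Trapezoidal AUC_0→17.5 (sublingual tablet):
  [0→2]: (0.00+25.84)/2 × 2 = 25.84
  [2→8]: (25.84+7.91)/2 × 6 = 101.25
  [8→10]: (7.91+5.09)/2 × 2 = 13.0
  [10→11.5]: (5.09+3.66)/2 × 1.5 = 6.5625
  [11.5→17.5]: (3.66+0.98)/2 × 6 = 13.92
  Sum = 160.5725 mg/L·hr
F = (AUC_ev/D_ev)/(AUC_iv/D_iv) = (160.5725/30)/(119/20) = 5.35242/5.95 = 0.8996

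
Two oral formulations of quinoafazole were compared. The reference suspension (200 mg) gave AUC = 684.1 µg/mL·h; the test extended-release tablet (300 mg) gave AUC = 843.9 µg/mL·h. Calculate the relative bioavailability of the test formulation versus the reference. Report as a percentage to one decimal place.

F_rel = (AUC_test/D_test) / (AUC_ref/D_ref)
      = (843.9/300) / (684.1/200)
      = 2.813 / 3.4205 = 0.8224 = 82.24%

F_rel = 82.2%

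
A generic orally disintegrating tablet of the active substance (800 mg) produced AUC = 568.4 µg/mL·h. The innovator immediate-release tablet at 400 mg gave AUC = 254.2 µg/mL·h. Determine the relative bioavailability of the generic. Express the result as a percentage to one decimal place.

F_rel = (AUC_test/D_test) / (AUC_ref/D_ref)
      = (568.4/800) / (254.2/400)
      = 0.7105 / 0.6355 = 1.1180 = 111.80%

F_rel = 111.8%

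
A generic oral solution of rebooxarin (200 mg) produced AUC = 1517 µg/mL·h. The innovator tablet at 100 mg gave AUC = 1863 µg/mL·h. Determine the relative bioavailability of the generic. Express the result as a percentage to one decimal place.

F_rel = 40.7%

F_rel = (AUC_test/D_test) / (AUC_ref/D_ref)
      = (1517/200) / (1863/100)
      = 7.585 / 18.63 = 0.4071 = 40.71%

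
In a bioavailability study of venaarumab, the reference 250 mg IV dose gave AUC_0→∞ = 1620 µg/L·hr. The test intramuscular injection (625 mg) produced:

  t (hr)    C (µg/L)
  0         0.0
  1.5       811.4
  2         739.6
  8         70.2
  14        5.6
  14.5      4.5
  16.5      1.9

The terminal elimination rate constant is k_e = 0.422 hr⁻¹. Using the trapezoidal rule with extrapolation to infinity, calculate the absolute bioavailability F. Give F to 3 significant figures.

Trapezoidal AUC_0→16.5 (intramuscular injection):
  [0→1.5]: (0.0+811.4)/2 × 1.5 = 608.55
  [1.5→2]: (811.4+739.6)/2 × 0.5 = 387.75
  [2→8]: (739.6+70.2)/2 × 6 = 2429.4
  [8→14]: (70.2+5.6)/2 × 6 = 227.4
  [14→14.5]: (5.6+4.5)/2 × 0.5 = 2.525
  [14.5→16.5]: (4.5+1.9)/2 × 2 = 6.4
  Sum = 3662.025 µg/L·hr
Tail: C_last/k_e = 1.9/0.422 = 4.502
AUC_0→∞ (intramuscular injection) = 3662.025 + 4.502 = 3666.527 µg/L·hr
F = (AUC_ev/D_ev)/(AUC_iv/D_iv) = (3666.527/625)/(1620/250) = 5.8664432/6.48 = 0.9053

F = 0.905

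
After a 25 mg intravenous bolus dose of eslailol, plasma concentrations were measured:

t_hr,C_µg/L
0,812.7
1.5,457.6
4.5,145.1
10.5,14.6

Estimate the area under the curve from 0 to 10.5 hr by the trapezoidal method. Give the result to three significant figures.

Trapezoidal AUC_0→10.5:
  [0→1.5]: (812.7+457.6)/2 × 1.5 = 952.725
  [1.5→4.5]: (457.6+145.1)/2 × 3 = 904.05
  [4.5→10.5]: (145.1+14.6)/2 × 6 = 479.1
  Sum = 2335.875 µg/L·hr

AUC = 2340 µg/L·hr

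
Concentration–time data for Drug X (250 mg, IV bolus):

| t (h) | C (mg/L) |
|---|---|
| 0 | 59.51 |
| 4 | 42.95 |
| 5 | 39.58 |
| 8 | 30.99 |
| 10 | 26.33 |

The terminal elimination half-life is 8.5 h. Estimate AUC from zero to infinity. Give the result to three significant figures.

Trapezoidal AUC_0→10:
  [0→4]: (59.51+42.95)/2 × 4 = 204.92
  [4→5]: (42.95+39.58)/2 × 1 = 41.265
  [5→8]: (39.58+30.99)/2 × 3 = 105.855
  [8→10]: (30.99+26.33)/2 × 2 = 57.32
  Sum = 409.36 mg/L·h
k_e = ln2 / t½ = 0.693147 / 8.5 = 0.0815 h^-1
Extrapolated tail: C_last / k_e = 26.33 / 0.0815 = 323.067
AUC_0→∞ = 409.36 + 323.067 = 732.427 mg/L·h

AUC = 732 mg/L·h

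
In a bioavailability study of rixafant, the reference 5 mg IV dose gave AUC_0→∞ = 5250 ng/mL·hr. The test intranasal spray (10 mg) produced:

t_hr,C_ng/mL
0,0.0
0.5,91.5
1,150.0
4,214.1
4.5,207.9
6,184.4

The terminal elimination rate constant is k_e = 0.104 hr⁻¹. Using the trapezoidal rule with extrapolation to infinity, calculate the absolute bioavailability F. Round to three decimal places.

Trapezoidal AUC_0→6 (intranasal spray):
  [0→0.5]: (0.0+91.5)/2 × 0.5 = 22.875
  [0.5→1]: (91.5+150.0)/2 × 0.5 = 60.375
  [1→4]: (150.0+214.1)/2 × 3 = 546.15
  [4→4.5]: (214.1+207.9)/2 × 0.5 = 105.5
  [4.5→6]: (207.9+184.4)/2 × 1.5 = 294.225
  Sum = 1029.125 ng/mL·hr
Tail: C_last/k_e = 184.4/0.104 = 1773.077
AUC_0→∞ (intranasal spray) = 1029.125 + 1773.077 = 2802.202 ng/mL·hr
F = (AUC_ev/D_ev)/(AUC_iv/D_iv) = (2802.202/10)/(5250/5) = 280.2202/1050 = 0.2669

F = 0.267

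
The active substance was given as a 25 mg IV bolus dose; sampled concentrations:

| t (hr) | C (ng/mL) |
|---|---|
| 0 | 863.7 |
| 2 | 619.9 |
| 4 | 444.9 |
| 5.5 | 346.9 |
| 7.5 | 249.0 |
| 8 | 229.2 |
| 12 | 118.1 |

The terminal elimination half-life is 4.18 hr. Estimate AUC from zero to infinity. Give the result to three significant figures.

Trapezoidal AUC_0→12:
  [0→2]: (863.7+619.9)/2 × 2 = 1483.6
  [2→4]: (619.9+444.9)/2 × 2 = 1064.8
  [4→5.5]: (444.9+346.9)/2 × 1.5 = 593.85
  [5.5→7.5]: (346.9+249.0)/2 × 2 = 595.9
  [7.5→8]: (249.0+229.2)/2 × 0.5 = 119.55
  [8→12]: (229.2+118.1)/2 × 4 = 694.6
  Sum = 4552.3 ng/mL·hr
k_e = ln2 / t½ = 0.693147 / 4.18 = 0.1658 hr^-1
Extrapolated tail: C_last / k_e = 118.1 / 0.1658 = 712.304
AUC_0→∞ = 4552.3 + 712.304 = 5264.604 ng/mL·hr

AUC = 5260 ng/mL·hr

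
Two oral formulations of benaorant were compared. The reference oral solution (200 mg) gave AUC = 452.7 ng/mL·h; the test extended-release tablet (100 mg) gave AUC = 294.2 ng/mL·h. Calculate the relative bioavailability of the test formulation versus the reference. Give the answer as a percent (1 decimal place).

F_rel = 130.0%

F_rel = (AUC_test/D_test) / (AUC_ref/D_ref)
      = (294.2/100) / (452.7/200)
      = 2.942 / 2.2635 = 1.2998 = 129.98%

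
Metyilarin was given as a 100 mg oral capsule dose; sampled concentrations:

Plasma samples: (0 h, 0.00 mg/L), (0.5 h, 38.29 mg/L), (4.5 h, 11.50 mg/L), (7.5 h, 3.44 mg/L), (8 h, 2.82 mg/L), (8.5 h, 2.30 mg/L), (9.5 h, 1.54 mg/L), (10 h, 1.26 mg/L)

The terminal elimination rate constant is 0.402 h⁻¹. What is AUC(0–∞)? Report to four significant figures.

Trapezoidal AUC_0→10:
  [0→0.5]: (0.00+38.29)/2 × 0.5 = 9.5725
  [0.5→4.5]: (38.29+11.50)/2 × 4 = 99.58
  [4.5→7.5]: (11.50+3.44)/2 × 3 = 22.41
  [7.5→8]: (3.44+2.82)/2 × 0.5 = 1.565
  [8→8.5]: (2.82+2.30)/2 × 0.5 = 1.28
  [8.5→9.5]: (2.30+1.54)/2 × 1 = 1.92
  [9.5→10]: (1.54+1.26)/2 × 0.5 = 0.7
  Sum = 137.0275 mg/L·h
Extrapolated tail: C_last / k_e = 1.26 / 0.402 = 3.134
AUC_0→∞ = 137.0275 + 3.134 = 140.1615 mg/L·h

AUC = 140.2 mg/L·h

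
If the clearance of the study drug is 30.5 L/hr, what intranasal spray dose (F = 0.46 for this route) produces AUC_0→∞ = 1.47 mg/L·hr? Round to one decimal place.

Dose = CL × AUC_0→∞ / F
     = 30.5 × 1.47 / 0.46 = 97.4674 mg

Dose = 97.5 mg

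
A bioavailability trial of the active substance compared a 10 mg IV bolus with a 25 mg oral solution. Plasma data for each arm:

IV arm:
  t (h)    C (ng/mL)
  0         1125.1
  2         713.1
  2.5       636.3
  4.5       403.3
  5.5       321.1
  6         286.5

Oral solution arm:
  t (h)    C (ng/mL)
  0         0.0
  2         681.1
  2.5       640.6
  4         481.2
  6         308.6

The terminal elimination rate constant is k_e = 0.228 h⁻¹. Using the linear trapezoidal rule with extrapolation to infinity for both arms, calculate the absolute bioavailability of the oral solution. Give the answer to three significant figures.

Trapezoidal AUC_0→6 (IV):
  [0→2]: (1125.1+713.1)/2 × 2 = 1838.2
  [2→2.5]: (713.1+636.3)/2 × 0.5 = 337.35
  [2.5→4.5]: (636.3+403.3)/2 × 2 = 1039.6
  [4.5→5.5]: (403.3+321.1)/2 × 1 = 362.2
  [5.5→6]: (321.1+286.5)/2 × 0.5 = 151.9
  Sum = 3729.25 ng/mL·h
IV tail: 286.5/0.228 = 1256.579; AUC_iv,0→∞ = 3729.25 + 1256.579 = 4985.829 ng/mL·h
Trapezoidal AUC_0→6 (oral solution):
  [0→2]: (0.0+681.1)/2 × 2 = 681.1
  [2→2.5]: (681.1+640.6)/2 × 0.5 = 330.425
  [2.5→4]: (640.6+481.2)/2 × 1.5 = 841.35
  [4→6]: (481.2+308.6)/2 × 2 = 789.8
  Sum = 2642.675 ng/mL·h
oral solution tail: 308.6/0.228 = 1353.509; AUC_ev,0→∞ = 2642.675 + 1353.509 = 3996.184 ng/mL·h
F = (AUC_ev/D_ev)/(AUC_iv/D_iv) = (3996.184/25)/(4985.829/10) = 159.84736/498.5829 = 0.3206

F = 0.321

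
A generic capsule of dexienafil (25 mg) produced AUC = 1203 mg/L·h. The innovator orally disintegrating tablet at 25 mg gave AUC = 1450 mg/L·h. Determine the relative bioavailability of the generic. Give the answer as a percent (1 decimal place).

F_rel = (AUC_test/D_test) / (AUC_ref/D_ref)
      = (1203/25) / (1450/25)
      = 48.12 / 58 = 0.8297 = 82.97%

F_rel = 83.0%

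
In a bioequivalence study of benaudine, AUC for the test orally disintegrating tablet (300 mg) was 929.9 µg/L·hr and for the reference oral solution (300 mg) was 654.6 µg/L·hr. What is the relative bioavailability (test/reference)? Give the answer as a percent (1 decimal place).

F_rel = (AUC_test/D_test) / (AUC_ref/D_ref)
      = (929.9/300) / (654.6/300)
      = 3.09967 / 2.182 = 1.4206 = 142.06%

F_rel = 142.1%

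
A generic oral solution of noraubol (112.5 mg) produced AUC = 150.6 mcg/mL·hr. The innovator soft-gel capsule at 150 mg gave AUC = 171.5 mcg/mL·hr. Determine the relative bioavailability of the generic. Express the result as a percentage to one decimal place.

F_rel = (AUC_test/D_test) / (AUC_ref/D_ref)
      = (150.6/112.5) / (171.5/150)
      = 1.33867 / 1.14333 = 1.1709 = 117.09%

F_rel = 117.1%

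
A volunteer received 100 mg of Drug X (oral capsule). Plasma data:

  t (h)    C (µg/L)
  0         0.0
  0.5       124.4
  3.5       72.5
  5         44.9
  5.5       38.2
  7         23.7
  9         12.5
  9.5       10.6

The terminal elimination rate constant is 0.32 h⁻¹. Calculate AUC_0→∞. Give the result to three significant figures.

Trapezoidal AUC_0→9.5:
  [0→0.5]: (0.0+124.4)/2 × 0.5 = 31.1
  [0.5→3.5]: (124.4+72.5)/2 × 3 = 295.35
  [3.5→5]: (72.5+44.9)/2 × 1.5 = 88.05
  [5→5.5]: (44.9+38.2)/2 × 0.5 = 20.775
  [5.5→7]: (38.2+23.7)/2 × 1.5 = 46.425
  [7→9]: (23.7+12.5)/2 × 2 = 36.2
  [9→9.5]: (12.5+10.6)/2 × 0.5 = 5.775
  Sum = 523.675 µg/L·h
Extrapolated tail: C_last / k_e = 10.6 / 0.32 = 33.125
AUC_0→∞ = 523.675 + 33.125 = 556.8 µg/L·h

AUC = 557 µg/L·h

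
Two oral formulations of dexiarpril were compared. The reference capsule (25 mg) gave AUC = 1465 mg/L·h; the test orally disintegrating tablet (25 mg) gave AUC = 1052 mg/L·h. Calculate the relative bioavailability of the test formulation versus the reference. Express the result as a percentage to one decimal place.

F_rel = (AUC_test/D_test) / (AUC_ref/D_ref)
      = (1052/25) / (1465/25)
      = 42.08 / 58.6 = 0.7181 = 71.81%

F_rel = 71.8%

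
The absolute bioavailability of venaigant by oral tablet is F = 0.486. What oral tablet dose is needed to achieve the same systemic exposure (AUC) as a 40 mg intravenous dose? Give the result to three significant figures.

For equal systemic exposure: F × D_ev = D_iv
D_ev = D_iv / F = 40 / 0.486 = 82.3045 mg

D_oral = 82.3 mg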